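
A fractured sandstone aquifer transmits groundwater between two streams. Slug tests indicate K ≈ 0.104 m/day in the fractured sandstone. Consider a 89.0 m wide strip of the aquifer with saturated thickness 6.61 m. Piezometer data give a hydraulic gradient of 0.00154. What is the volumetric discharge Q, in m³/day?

Cross-sectional area A = 89.0 × 6.61 = 588.3 m².
Hydraulic gradient i = 0.00154.
Darcy's law: Q = K · A · i = 0.1040 × 588.3 × 0.001540 = 0.09422 m³/day.

0.0942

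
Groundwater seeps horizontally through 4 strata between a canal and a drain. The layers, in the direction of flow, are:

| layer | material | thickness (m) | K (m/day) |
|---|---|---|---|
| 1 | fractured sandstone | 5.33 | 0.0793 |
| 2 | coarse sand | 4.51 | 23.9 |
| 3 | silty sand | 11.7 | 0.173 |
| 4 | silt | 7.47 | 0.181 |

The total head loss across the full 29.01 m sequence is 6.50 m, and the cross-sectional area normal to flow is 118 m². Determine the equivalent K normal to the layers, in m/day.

0.165

Flow is perpendicular to layering, so the layers act in series and the equivalent K is the thickness-weighted harmonic mean.
Total thickness L = 5.33 + 4.51 + 11.7 + 7.47 = 29.01 m.
Σ(b_i/K_i) = 5.33/0.0793 + 4.51/23.9 + 11.7/0.173 + 7.47/0.181 = 176.3 d.
K_eq = L / Σ(b_i/K_i) = 29.01 / 176.3 = 0.1645 m/day.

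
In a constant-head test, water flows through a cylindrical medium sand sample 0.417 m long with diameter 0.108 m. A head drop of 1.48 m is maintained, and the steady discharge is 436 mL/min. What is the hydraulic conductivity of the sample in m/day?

19.3

Cross-sectional area A = π·(d/2)² = π × (0.108/2)² = 0.009161 m².
Convert discharge: 436 mL/min = 7.267e-06 m³/s.
Darcy's law rearranged: K = Q·L / (A·Δh) = 7.267e-06 × 0.417 / (0.009161 × 1.48) = 0.0002235 m/s = 19.31 m/day.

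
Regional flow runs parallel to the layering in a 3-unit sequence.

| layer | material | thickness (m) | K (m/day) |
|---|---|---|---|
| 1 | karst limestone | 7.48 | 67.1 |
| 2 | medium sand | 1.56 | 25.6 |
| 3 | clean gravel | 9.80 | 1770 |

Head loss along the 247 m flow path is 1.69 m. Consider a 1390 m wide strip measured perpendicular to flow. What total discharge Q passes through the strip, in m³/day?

170000

Flow is parallel to layering, so each bed carries its own Darcy discharge and the transmissivities add.
Σ(K_i·b_i) = 67.1×7.48 + 25.6×1.56 + 1770×9.80 = 17888 m²/day.
Hydraulic gradient i = Δh / L = 1.69 / 247 = 0.006842.
Q = Σ(K_i·b_i) · W · i = 17888 × 1390 × 0.006842 = 1.701e+05 m³/day.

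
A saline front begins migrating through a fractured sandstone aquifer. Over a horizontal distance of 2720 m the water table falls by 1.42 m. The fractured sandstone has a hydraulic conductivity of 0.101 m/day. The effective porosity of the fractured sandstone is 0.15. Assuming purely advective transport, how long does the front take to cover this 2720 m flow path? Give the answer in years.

Hydraulic gradient i = Δh / L = 1.42 / 2720 = 0.0005221.
Darcy flux q = K · i = 0.1010 × 0.0005221 = 5.273e-05 m/day.
Seepage velocity v = q / n_e = 5.273e-05 / 0.15 = 0.0003515 m/day.
Travel time t = L / v = 2720 / 0.0003515 = 7.738e+06 days = 21185 years.

21200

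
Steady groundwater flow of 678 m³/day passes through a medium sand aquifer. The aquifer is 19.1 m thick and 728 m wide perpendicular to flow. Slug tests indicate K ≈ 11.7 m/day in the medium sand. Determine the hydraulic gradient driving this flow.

0.00417

Cross-sectional area A = 728 × 19.1 = 13905 m².
From Q = K·A·i, i = Q / (K·A) = 678 / (11.70 × 13905) = 0.004168.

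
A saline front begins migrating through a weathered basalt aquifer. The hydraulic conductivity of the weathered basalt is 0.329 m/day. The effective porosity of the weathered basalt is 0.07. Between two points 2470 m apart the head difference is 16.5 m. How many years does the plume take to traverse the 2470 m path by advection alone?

215

Hydraulic gradient i = Δh / L = 16.5 / 2470 = 0.006680.
Darcy flux q = K · i = 0.3290 × 0.006680 = 0.002198 m/day.
Seepage velocity v = q / n_e = 0.002198 / 0.07 = 0.03140 m/day.
Travel time t = L / v = 2470 / 0.03140 = 78671 days = 215.4 years.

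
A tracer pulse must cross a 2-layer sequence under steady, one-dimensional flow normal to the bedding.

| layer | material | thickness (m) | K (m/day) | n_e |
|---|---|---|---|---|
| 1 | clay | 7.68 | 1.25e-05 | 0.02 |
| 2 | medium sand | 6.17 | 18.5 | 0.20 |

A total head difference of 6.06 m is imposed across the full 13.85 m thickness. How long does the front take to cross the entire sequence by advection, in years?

385

With flow normal to the layers, continuity requires the same specific discharge q through every layer.
Σ(b_i/K_i) = 7.68/1.25e-05 + 6.17/18.5 = 6.144e+05 d.
q = Δh / Σ(b_i/K_i) = 6.06 / 6.144e+05 = 9.863e-06 m/day.
In each layer the seepage velocity is v_i = q/n_i, so the layer transit time is t_i = b_i·n_i / q:
  layer 1 (clay): t_1 = 7.68 × 0.02 / 9.863e-06 = 15573 d
  layer 2 (medium sand): t_2 = 6.17 × 0.20 / 9.863e-06 = 1.251e+05 d
Total t = Σ t_i = 1.407e+05 days = 385.2 years.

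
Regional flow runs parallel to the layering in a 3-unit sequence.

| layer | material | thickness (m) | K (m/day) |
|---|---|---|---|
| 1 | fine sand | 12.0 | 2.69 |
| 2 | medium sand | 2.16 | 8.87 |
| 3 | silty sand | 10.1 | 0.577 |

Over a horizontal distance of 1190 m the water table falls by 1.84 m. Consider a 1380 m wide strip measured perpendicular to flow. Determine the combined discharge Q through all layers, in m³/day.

Flow is parallel to layering, so each bed carries its own Darcy discharge and the transmissivities add.
Σ(K_i·b_i) = 2.69×12.0 + 8.87×2.16 + 0.577×10.1 = 57.27 m²/day.
Hydraulic gradient i = Δh / L = 1.84 / 1190 = 0.001546.
Q = Σ(K_i·b_i) · W · i = 57.27 × 1380 × 0.001546 = 122.2 m³/day.

122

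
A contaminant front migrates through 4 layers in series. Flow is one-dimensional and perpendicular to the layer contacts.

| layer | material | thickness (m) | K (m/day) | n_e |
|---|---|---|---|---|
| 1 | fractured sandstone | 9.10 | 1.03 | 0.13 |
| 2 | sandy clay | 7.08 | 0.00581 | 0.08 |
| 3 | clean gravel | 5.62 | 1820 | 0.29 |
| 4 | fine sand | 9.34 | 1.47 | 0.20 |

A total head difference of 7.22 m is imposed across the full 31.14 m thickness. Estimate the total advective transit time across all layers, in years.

2.45

With flow normal to the layers, continuity requires the same specific discharge q through every layer.
Σ(b_i/K_i) = 9.10/1.03 + 7.08/0.00581 + 5.62/1820 + 9.34/1.47 = 1234 d.
q = Δh / Σ(b_i/K_i) = 7.22 / 1234 = 0.005852 m/day.
In each layer the seepage velocity is v_i = q/n_i, so the layer transit time is t_i = b_i·n_i / q:
  layer 1 (fractured sandstone): t_1 = 9.10 × 0.13 / 0.005852 = 202.2 d
  layer 2 (sandy clay): t_2 = 7.08 × 0.08 / 0.005852 = 96.79 d
  layer 3 (clean gravel): t_3 = 5.62 × 0.29 / 0.005852 = 278.5 d
  layer 4 (fine sand): t_4 = 9.34 × 0.20 / 0.005852 = 319.2 d
Total t = Σ t_i = 896.7 days = 2.455 years.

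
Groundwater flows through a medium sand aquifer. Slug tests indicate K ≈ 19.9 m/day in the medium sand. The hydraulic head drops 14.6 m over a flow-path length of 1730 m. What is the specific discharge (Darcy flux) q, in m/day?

0.168

Hydraulic gradient i = Δh / L = 14.6 / 1730 = 0.008439.
Specific discharge q = K · i = 19.90 × 0.008439 = 0.1679 m/day.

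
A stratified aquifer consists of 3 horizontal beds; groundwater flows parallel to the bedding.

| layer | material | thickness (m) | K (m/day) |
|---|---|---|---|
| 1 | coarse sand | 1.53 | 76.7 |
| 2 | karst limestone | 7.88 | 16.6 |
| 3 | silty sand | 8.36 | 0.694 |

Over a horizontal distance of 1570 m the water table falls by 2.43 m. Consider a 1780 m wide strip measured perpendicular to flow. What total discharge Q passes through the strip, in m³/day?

Flow is parallel to layering, so each bed carries its own Darcy discharge and the transmissivities add.
Σ(K_i·b_i) = 76.7×1.53 + 16.6×7.88 + 0.694×8.36 = 254.0 m²/day.
Hydraulic gradient i = Δh / L = 2.43 / 1570 = 0.001548.
Q = Σ(K_i·b_i) · W · i = 254.0 × 1780 × 0.001548 = 699.7 m³/day.

700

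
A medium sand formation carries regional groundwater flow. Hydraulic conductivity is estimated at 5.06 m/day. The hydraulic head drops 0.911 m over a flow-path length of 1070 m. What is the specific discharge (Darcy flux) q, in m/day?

0.00431

Hydraulic gradient i = Δh / L = 0.911 / 1070 = 0.0008514.
Specific discharge q = K · i = 5.060 × 0.0008514 = 0.004308 m/day.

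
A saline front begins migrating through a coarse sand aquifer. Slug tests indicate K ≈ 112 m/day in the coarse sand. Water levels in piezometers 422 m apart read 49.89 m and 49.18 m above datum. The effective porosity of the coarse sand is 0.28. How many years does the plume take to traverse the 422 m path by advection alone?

Hydraulic gradient i = (49.89 − 49.18) / 422 = 0.71 / 422 = 0.001682.
Darcy flux q = K · i = 112.0 × 0.001682 = 0.1884 m/day.
Seepage velocity v = q / n_e = 0.1884 / 0.28 = 0.6730 m/day.
Travel time t = L / v = 422 / 0.6730 = 627.1 days = 1.717 years.

1.72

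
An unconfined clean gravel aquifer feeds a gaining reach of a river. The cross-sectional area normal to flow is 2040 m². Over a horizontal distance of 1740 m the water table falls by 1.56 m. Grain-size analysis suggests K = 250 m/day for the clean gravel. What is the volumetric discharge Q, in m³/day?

Hydraulic gradient i = Δh / L = 1.56 / 1740 = 0.0008966.
Darcy's law: Q = K · A · i = 250.0 × 2040 × 0.0008966 = 457.2 m³/day.

457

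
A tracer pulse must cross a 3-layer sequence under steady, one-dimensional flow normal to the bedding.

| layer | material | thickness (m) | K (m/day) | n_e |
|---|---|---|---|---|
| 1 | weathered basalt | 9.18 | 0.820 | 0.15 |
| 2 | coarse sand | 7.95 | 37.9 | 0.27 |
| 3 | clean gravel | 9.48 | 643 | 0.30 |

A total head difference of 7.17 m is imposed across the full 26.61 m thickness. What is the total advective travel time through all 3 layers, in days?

With flow normal to the layers, continuity requires the same specific discharge q through every layer.
Σ(b_i/K_i) = 9.18/0.820 + 7.95/37.9 + 9.48/643 = 11.42 d.
q = Δh / Σ(b_i/K_i) = 7.17 / 11.42 = 0.6279 m/day.
In each layer the seepage velocity is v_i = q/n_i, so the layer transit time is t_i = b_i·n_i / q:
  layer 1 (weathered basalt): t_1 = 9.18 × 0.15 / 0.6279 = 2.193 d
  layer 2 (coarse sand): t_2 = 7.95 × 0.27 / 0.6279 = 3.419 d
  layer 3 (clean gravel): t_3 = 9.48 × 0.30 / 0.6279 = 4.530 d
Total t = Σ t_i = 10.14 days.

10.1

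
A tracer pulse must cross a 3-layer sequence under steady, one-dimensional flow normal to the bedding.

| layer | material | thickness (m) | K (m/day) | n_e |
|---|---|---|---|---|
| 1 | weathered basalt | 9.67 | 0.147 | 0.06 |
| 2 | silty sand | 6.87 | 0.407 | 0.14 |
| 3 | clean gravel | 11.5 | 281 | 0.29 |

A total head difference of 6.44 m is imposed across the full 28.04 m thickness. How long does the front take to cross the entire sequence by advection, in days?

With flow normal to the layers, continuity requires the same specific discharge q through every layer.
Σ(b_i/K_i) = 9.67/0.147 + 6.87/0.407 + 11.5/281 = 82.70 d.
q = Δh / Σ(b_i/K_i) = 6.44 / 82.70 = 0.07787 m/day.
In each layer the seepage velocity is v_i = q/n_i, so the layer transit time is t_i = b_i·n_i / q:
  layer 1 (weathered basalt): t_1 = 9.67 × 0.06 / 0.07787 = 7.451 d
  layer 2 (silty sand): t_2 = 6.87 × 0.14 / 0.07787 = 12.35 d
  layer 3 (clean gravel): t_3 = 11.5 × 0.29 / 0.07787 = 42.83 d
Total t = Σ t_i = 62.63 days.

62.6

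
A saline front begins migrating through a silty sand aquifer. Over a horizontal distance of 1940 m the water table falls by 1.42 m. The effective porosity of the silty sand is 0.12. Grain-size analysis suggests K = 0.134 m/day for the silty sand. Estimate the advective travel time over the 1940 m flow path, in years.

Hydraulic gradient i = Δh / L = 1.42 / 1940 = 0.0007320.
Darcy flux q = K · i = 0.1340 × 0.0007320 = 9.808e-05 m/day.
Seepage velocity v = q / n_e = 9.808e-05 / 0.12 = 0.0008174 m/day.
Travel time t = L / v = 1940 / 0.0008174 = 2.374e+06 days = 6498 years.

6500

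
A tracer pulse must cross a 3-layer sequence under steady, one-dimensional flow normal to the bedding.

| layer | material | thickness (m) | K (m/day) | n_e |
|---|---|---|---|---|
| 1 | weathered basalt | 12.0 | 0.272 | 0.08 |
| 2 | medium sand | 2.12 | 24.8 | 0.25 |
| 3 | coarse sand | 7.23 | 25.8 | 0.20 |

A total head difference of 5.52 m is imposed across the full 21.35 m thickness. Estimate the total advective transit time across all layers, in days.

With flow normal to the layers, continuity requires the same specific discharge q through every layer.
Σ(b_i/K_i) = 12.0/0.272 + 2.12/24.8 + 7.23/25.8 = 44.48 d.
q = Δh / Σ(b_i/K_i) = 5.52 / 44.48 = 0.1241 m/day.
In each layer the seepage velocity is v_i = q/n_i, so the layer transit time is t_i = b_i·n_i / q:
  layer 1 (weathered basalt): t_1 = 12.0 × 0.08 / 0.1241 = 7.736 d
  layer 2 (medium sand): t_2 = 2.12 × 0.25 / 0.1241 = 4.271 d
  layer 3 (coarse sand): t_3 = 7.23 × 0.20 / 0.1241 = 11.65 d
Total t = Σ t_i = 23.66 days.

23.7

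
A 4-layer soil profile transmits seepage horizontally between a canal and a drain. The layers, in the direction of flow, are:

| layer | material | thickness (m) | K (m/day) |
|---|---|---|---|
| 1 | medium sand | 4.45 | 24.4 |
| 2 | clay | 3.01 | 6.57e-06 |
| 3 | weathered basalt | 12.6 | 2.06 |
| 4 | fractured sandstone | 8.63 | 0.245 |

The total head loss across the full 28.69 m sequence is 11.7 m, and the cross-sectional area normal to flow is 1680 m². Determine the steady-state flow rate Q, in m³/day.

Flow is perpendicular to layering, so the layers act in series and the equivalent K is the thickness-weighted harmonic mean.
Total thickness L = 4.45 + 3.01 + 12.6 + 8.63 = 28.69 m.
Σ(b_i/K_i) = 4.45/24.4 + 3.01/6.57e-06 + 12.6/2.06 + 8.63/0.245 = 4.582e+05 d.
K_eq = L / Σ(b_i/K_i) = 28.69 / 4.582e+05 = 6.262e-05 m/day.
Q = K_eq · A · (Δh/L) = 6.262e-05 × 1680 × (11.7/28.69) = 0.04290 m³/day.

0.0429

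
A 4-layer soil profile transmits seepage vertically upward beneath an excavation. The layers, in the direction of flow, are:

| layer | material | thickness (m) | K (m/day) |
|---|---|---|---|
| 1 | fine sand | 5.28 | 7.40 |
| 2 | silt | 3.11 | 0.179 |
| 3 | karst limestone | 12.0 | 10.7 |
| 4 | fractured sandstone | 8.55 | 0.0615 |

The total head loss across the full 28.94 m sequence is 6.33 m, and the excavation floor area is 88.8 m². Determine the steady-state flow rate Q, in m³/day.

Flow is perpendicular to layering, so the layers act in series and the equivalent K is the thickness-weighted harmonic mean.
Total thickness L = 5.28 + 3.11 + 12.0 + 8.55 = 28.94 m.
Σ(b_i/K_i) = 5.28/7.40 + 3.11/0.179 + 12.0/10.7 + 8.55/0.0615 = 158.2 d.
K_eq = L / Σ(b_i/K_i) = 28.94 / 158.2 = 0.1829 m/day.
Q = K_eq · A · (Δh/L) = 0.1829 × 88.8 × (6.33/28.94) = 3.552 m³/day.

3.55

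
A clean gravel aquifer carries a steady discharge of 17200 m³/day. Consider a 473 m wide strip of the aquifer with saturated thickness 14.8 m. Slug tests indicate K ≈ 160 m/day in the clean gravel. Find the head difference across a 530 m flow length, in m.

8.14

Cross-sectional area A = 473 × 14.8 = 7000 m².
From Q = K·A·i, i = Q / (K·A) = 17200 / (160.0 × 7000) = 0.01536.
Head loss Δh = i · L = 0.01536 × 530 = 8.139 m.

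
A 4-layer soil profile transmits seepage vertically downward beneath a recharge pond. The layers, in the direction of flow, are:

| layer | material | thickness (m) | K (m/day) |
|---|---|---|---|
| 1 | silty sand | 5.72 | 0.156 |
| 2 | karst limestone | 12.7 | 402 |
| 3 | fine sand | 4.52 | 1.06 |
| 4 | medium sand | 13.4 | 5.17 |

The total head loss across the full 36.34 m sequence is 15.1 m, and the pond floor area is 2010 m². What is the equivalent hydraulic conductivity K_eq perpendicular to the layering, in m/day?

0.834

Flow is perpendicular to layering, so the layers act in series and the equivalent K is the thickness-weighted harmonic mean.
Total thickness L = 5.72 + 12.7 + 4.52 + 13.4 = 36.34 m.
Σ(b_i/K_i) = 5.72/0.156 + 12.7/402 + 4.52/1.06 + 13.4/5.17 = 43.55 d.
K_eq = L / Σ(b_i/K_i) = 36.34 / 43.55 = 0.8344 m/day.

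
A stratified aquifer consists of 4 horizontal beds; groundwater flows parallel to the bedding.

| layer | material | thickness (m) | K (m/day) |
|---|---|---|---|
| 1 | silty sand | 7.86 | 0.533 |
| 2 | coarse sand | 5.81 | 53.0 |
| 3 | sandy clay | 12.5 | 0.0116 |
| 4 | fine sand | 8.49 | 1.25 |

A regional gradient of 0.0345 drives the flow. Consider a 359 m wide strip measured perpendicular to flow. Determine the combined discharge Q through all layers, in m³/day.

4000

Flow is parallel to layering, so each bed carries its own Darcy discharge and the transmissivities add.
Σ(K_i·b_i) = 0.533×7.86 + 53.0×5.81 + 0.0116×12.5 + 1.25×8.49 = 322.9 m²/day.
Hydraulic gradient i = 0.0345.
Q = Σ(K_i·b_i) · W · i = 322.9 × 359 × 0.03450 = 3999 m³/day.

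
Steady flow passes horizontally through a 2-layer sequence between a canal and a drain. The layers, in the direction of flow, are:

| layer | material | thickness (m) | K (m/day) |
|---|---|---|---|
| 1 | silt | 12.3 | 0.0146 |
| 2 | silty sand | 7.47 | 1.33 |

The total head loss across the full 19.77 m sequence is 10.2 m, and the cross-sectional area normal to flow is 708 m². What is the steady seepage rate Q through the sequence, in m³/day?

Flow is perpendicular to layering, so the layers act in series and the equivalent K is the thickness-weighted harmonic mean.
Total thickness L = 12.3 + 7.47 = 19.77 m.
Σ(b_i/K_i) = 12.3/0.0146 + 7.47/1.33 = 848.1 d.
K_eq = L / Σ(b_i/K_i) = 19.77 / 848.1 = 0.02331 m/day.
Q = K_eq · A · (Δh/L) = 0.02331 × 708 × (10.2/19.77) = 8.515 m³/day.

8.52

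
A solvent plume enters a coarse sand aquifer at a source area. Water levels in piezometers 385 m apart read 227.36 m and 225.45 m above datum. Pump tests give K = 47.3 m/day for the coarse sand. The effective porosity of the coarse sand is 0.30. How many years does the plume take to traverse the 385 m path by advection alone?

1.35

Hydraulic gradient i = (227.36 − 225.45) / 385 = 1.91 / 385 = 0.004961.
Darcy flux q = K · i = 47.30 × 0.004961 = 0.2347 m/day.
Seepage velocity v = q / n_e = 0.2347 / 0.30 = 0.7822 m/day.
Travel time t = L / v = 385 / 0.7822 = 492.2 days = 1.348 years.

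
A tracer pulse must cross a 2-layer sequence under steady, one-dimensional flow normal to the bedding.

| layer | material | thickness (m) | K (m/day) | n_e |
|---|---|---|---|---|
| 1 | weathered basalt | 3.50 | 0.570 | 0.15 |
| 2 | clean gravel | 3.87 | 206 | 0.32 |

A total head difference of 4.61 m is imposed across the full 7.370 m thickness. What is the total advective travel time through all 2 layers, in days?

2.36

With flow normal to the layers, continuity requires the same specific discharge q through every layer.
Σ(b_i/K_i) = 3.50/0.570 + 3.87/206 = 6.159 d.
q = Δh / Σ(b_i/K_i) = 4.61 / 6.159 = 0.7485 m/day.
In each layer the seepage velocity is v_i = q/n_i, so the layer transit time is t_i = b_i·n_i / q:
  layer 1 (weathered basalt): t_1 = 3.50 × 0.15 / 0.7485 = 0.7014 d
  layer 2 (clean gravel): t_2 = 3.87 × 0.32 / 0.7485 = 1.655 d
Total t = Σ t_i = 2.356 days.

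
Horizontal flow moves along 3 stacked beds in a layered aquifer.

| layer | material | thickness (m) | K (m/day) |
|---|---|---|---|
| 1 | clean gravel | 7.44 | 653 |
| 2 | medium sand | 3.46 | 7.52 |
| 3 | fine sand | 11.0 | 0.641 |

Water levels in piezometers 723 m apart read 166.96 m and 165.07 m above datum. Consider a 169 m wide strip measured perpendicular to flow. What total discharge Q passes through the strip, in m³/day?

Flow is parallel to layering, so each bed carries its own Darcy discharge and the transmissivities add.
Σ(K_i·b_i) = 653×7.44 + 7.52×3.46 + 0.641×11.0 = 4891 m²/day.
Hydraulic gradient i = (166.96 − 165.07) / 723 = 1.89 / 723 = 0.002614.
Q = Σ(K_i·b_i) · W · i = 4891 × 169 × 0.002614 = 2161 m³/day.

2160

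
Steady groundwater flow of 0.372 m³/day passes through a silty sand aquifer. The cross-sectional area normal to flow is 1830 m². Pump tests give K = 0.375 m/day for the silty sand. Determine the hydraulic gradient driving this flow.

0.000542

From Q = K·A·i, i = Q / (K·A) = 0.372 / (0.3750 × 1830) = 0.0005421.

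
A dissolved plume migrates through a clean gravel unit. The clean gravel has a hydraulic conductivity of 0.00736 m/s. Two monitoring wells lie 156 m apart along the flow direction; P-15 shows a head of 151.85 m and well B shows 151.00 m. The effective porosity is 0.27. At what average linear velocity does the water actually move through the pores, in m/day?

12.8

Convert K: 0.00736 m/s × 86400 = 635.9 m/day.
Hydraulic gradient i = (151.85 − 151.00) / 156 = 0.85 / 156 = 0.005449.
Darcy flux q = K · i = 635.9 × 0.005449 = 3.465 m/day.
Seepage velocity v = q / n_e = 3.465 / 0.27 = 12.83 m/day.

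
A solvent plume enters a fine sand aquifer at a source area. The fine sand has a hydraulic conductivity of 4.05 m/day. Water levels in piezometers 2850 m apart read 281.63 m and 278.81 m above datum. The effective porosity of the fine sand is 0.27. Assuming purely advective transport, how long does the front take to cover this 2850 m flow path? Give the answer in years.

526

Hydraulic gradient i = (281.63 − 278.81) / 2850 = 2.82 / 2850 = 0.0009895.
Darcy flux q = K · i = 4.050 × 0.0009895 = 0.004007 m/day.
Seepage velocity v = q / n_e = 0.004007 / 0.27 = 0.01484 m/day.
Travel time t = L / v = 2850 / 0.01484 = 1.920e+05 days = 525.7 years.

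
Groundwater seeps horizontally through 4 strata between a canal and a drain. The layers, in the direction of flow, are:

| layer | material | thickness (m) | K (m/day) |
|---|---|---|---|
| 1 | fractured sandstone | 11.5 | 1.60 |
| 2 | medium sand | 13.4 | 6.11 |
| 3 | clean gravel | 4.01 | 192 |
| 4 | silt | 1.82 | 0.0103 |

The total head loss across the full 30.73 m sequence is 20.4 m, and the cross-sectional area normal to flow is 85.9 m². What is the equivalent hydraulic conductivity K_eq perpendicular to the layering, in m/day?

Flow is perpendicular to layering, so the layers act in series and the equivalent K is the thickness-weighted harmonic mean.
Total thickness L = 11.5 + 13.4 + 4.01 + 1.82 = 30.73 m.
Σ(b_i/K_i) = 11.5/1.60 + 13.4/6.11 + 4.01/192 + 1.82/0.0103 = 186.1 d.
K_eq = L / Σ(b_i/K_i) = 30.73 / 186.1 = 0.1651 m/day.

0.165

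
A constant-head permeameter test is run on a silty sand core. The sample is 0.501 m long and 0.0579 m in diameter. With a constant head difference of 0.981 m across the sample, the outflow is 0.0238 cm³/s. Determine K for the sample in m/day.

0.399

Cross-sectional area A = π·(d/2)² = π × (0.0579/2)² = 0.002633 m².
Convert discharge: 0.0238 cm³/s = 2.380e-08 m³/s.
Darcy's law rearranged: K = Q·L / (A·Δh) = 2.380e-08 × 0.501 / (0.002633 × 0.981) = 4.616e-06 m/s = 0.3989 m/day.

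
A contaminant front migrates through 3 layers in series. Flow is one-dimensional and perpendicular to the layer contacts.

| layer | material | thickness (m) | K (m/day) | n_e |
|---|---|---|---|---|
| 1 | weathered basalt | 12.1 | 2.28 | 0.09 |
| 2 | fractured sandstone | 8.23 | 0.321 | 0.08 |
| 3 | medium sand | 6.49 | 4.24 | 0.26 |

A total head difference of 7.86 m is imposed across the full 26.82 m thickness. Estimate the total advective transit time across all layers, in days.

With flow normal to the layers, continuity requires the same specific discharge q through every layer.
Σ(b_i/K_i) = 12.1/2.28 + 8.23/0.321 + 6.49/4.24 = 32.48 d.
q = Δh / Σ(b_i/K_i) = 7.86 / 32.48 = 0.2420 m/day.
In each layer the seepage velocity is v_i = q/n_i, so the layer transit time is t_i = b_i·n_i / q:
  layer 1 (weathered basalt): t_1 = 12.1 × 0.09 / 0.2420 = 4.500 d
  layer 2 (fractured sandstone): t_2 = 8.23 × 0.08 / 0.2420 = 2.720 d
  layer 3 (medium sand): t_3 = 6.49 × 0.26 / 0.2420 = 6.972 d
Total t = Σ t_i = 14.19 days.

14.2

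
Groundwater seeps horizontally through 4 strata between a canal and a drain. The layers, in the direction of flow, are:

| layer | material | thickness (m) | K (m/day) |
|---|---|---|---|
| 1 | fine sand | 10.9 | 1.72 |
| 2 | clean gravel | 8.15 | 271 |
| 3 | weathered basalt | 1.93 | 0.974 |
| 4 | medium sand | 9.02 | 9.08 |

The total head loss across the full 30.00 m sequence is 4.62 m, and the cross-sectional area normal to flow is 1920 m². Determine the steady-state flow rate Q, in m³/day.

Flow is perpendicular to layering, so the layers act in series and the equivalent K is the thickness-weighted harmonic mean.
Total thickness L = 10.9 + 8.15 + 1.93 + 9.02 = 30.00 m.
Σ(b_i/K_i) = 10.9/1.72 + 8.15/271 + 1.93/0.974 + 9.02/9.08 = 9.342 d.
K_eq = L / Σ(b_i/K_i) = 30.00 / 9.342 = 3.211 m/day.
Q = K_eq · A · (Δh/L) = 3.211 × 1920 × (4.62/30.00) = 949.5 m³/day.

949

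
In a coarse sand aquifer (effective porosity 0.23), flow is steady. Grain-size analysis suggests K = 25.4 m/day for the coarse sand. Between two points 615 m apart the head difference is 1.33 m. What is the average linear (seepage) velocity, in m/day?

Hydraulic gradient i = Δh / L = 1.33 / 615 = 0.002163.
Darcy flux q = K · i = 25.40 × 0.002163 = 0.05493 m/day.
Seepage velocity v = q / n_e = 0.05493 / 0.23 = 0.2388 m/day.

0.239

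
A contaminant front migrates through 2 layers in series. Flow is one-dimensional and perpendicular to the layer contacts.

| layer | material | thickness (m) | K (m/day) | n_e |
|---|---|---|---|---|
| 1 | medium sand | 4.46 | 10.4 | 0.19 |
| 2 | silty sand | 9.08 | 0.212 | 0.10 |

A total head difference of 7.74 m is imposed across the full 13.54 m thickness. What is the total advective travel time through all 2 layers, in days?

With flow normal to the layers, continuity requires the same specific discharge q through every layer.
Σ(b_i/K_i) = 4.46/10.4 + 9.08/0.212 = 43.26 d.
q = Δh / Σ(b_i/K_i) = 7.74 / 43.26 = 0.1789 m/day.
In each layer the seepage velocity is v_i = q/n_i, so the layer transit time is t_i = b_i·n_i / q:
  layer 1 (medium sand): t_1 = 4.46 × 0.19 / 0.1789 = 4.736 d
  layer 2 (silty sand): t_2 = 9.08 × 0.10 / 0.1789 = 5.075 d
Total t = Σ t_i = 9.811 days.

9.81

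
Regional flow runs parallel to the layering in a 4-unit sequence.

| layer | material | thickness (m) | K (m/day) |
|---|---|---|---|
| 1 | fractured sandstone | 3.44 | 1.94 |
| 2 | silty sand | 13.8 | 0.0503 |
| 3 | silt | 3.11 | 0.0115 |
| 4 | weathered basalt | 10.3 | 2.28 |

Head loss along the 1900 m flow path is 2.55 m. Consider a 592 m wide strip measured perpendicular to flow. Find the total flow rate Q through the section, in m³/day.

Flow is parallel to layering, so each bed carries its own Darcy discharge and the transmissivities add.
Σ(K_i·b_i) = 1.94×3.44 + 0.0503×13.8 + 0.0115×3.11 + 2.28×10.3 = 30.89 m²/day.
Hydraulic gradient i = Δh / L = 2.55 / 1900 = 0.001342.
Q = Σ(K_i·b_i) · W · i = 30.89 × 592 × 0.001342 = 24.54 m³/day.

24.5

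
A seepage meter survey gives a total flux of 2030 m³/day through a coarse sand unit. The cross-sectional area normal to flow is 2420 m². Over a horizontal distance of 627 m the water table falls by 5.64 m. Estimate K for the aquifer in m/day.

Hydraulic gradient i = Δh / L = 5.64 / 627 = 0.008995.
From Q = K·A·i, K = Q / (A·i) = 2030 / (2420 × 0.008995) = 93.25 m/day.

93.3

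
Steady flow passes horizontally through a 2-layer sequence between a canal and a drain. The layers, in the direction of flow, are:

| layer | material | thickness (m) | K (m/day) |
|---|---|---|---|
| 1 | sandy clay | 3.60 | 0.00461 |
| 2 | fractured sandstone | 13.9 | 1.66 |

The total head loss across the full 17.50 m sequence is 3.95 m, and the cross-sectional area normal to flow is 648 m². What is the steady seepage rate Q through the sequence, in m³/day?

3.24

Flow is perpendicular to layering, so the layers act in series and the equivalent K is the thickness-weighted harmonic mean.
Total thickness L = 3.60 + 13.9 = 17.50 m.
Σ(b_i/K_i) = 3.60/0.00461 + 13.9/1.66 = 789.3 d.
K_eq = L / Σ(b_i/K_i) = 17.50 / 789.3 = 0.02217 m/day.
Q = K_eq · A · (Δh/L) = 0.02217 × 648 × (3.95/17.50) = 3.243 m³/day.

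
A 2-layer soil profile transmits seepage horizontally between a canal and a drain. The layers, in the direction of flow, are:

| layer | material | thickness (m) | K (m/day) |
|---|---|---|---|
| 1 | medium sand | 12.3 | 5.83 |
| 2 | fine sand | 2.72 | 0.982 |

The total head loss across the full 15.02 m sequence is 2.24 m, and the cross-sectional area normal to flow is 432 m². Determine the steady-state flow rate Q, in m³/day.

198

Flow is perpendicular to layering, so the layers act in series and the equivalent K is the thickness-weighted harmonic mean.
Total thickness L = 12.3 + 2.72 = 15.02 m.
Σ(b_i/K_i) = 12.3/5.83 + 2.72/0.982 = 4.880 d.
K_eq = L / Σ(b_i/K_i) = 15.02 / 4.880 = 3.078 m/day.
Q = K_eq · A · (Δh/L) = 3.078 × 432 × (2.24/15.02) = 198.3 m³/day.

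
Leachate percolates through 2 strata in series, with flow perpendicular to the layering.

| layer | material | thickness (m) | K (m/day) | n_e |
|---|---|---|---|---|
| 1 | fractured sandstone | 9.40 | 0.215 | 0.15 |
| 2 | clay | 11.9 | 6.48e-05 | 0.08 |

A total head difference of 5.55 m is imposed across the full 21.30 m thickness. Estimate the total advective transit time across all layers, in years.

With flow normal to the layers, continuity requires the same specific discharge q through every layer.
Σ(b_i/K_i) = 9.40/0.215 + 11.9/6.48e-05 = 1.837e+05 d.
q = Δh / Σ(b_i/K_i) = 5.55 / 1.837e+05 = 3.021e-05 m/day.
In each layer the seepage velocity is v_i = q/n_i, so the layer transit time is t_i = b_i·n_i / q:
  layer 1 (fractured sandstone): t_1 = 9.40 × 0.15 / 3.021e-05 = 46666 d
  layer 2 (clay): t_2 = 11.9 × 0.08 / 3.021e-05 = 31508 d
Total t = Σ t_i = 78174 days = 214.0 years.

214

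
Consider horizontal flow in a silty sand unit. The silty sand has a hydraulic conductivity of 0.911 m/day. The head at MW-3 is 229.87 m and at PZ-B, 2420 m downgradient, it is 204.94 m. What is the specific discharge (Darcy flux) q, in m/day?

0.00938

Hydraulic gradient i = (229.87 − 204.94) / 2420 = 24.93 / 2420 = 0.01030.
Specific discharge q = K · i = 0.9110 × 0.01030 = 0.009385 m/day.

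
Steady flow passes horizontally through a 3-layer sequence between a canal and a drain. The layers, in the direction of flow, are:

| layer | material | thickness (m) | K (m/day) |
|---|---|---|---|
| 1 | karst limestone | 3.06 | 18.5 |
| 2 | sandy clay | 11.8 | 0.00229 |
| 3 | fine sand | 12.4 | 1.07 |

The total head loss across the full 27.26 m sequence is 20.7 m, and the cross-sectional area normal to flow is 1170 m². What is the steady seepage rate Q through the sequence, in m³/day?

Flow is perpendicular to layering, so the layers act in series and the equivalent K is the thickness-weighted harmonic mean.
Total thickness L = 3.06 + 11.8 + 12.4 = 27.26 m.
Σ(b_i/K_i) = 3.06/18.5 + 11.8/0.00229 + 12.4/1.07 = 5165 d.
K_eq = L / Σ(b_i/K_i) = 27.26 / 5165 = 0.005278 m/day.
Q = K_eq · A · (Δh/L) = 0.005278 × 1170 × (20.7/27.26) = 4.689 m³/day.

4.69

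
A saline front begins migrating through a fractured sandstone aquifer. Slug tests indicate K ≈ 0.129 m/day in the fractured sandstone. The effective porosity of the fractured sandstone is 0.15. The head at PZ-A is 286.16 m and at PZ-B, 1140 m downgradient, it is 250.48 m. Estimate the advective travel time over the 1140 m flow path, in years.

Hydraulic gradient i = (286.16 − 250.48) / 1140 = 35.68 / 1140 = 0.03130.
Darcy flux q = K · i = 0.1290 × 0.03130 = 0.004037 m/day.
Seepage velocity v = q / n_e = 0.004037 / 0.15 = 0.02692 m/day.
Travel time t = L / v = 1140 / 0.02692 = 42353 days = 116.0 years.

116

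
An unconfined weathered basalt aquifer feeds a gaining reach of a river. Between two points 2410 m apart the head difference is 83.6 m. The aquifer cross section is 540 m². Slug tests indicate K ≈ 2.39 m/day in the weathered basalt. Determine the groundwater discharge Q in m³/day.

Hydraulic gradient i = Δh / L = 83.6 / 2410 = 0.03469.
Darcy's law: Q = K · A · i = 2.390 × 540.0 × 0.03469 = 44.77 m³/day.

44.8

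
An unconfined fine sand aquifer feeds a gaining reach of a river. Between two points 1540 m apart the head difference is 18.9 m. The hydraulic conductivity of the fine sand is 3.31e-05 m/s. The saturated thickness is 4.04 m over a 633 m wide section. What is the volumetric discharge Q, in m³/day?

89.8

Convert K: 3.31e-05 m/s × 86400 = 2.860 m/day.
Cross-sectional area A = 633 × 4.04 = 2557 m².
Hydraulic gradient i = Δh / L = 18.9 / 1540 = 0.01227.
Darcy's law: Q = K · A · i = 2.860 × 2557 × 0.01227 = 89.76 m³/day.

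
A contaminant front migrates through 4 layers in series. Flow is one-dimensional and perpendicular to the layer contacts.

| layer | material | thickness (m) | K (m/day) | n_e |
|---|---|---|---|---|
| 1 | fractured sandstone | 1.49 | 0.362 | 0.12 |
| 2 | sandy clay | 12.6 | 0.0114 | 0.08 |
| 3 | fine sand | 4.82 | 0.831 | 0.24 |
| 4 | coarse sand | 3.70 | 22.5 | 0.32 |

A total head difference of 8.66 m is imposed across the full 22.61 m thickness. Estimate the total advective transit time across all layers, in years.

With flow normal to the layers, continuity requires the same specific discharge q through every layer.
Σ(b_i/K_i) = 1.49/0.362 + 12.6/0.0114 + 4.82/0.831 + 3.70/22.5 = 1115 d.
q = Δh / Σ(b_i/K_i) = 8.66 / 1115 = 0.007764 m/day.
In each layer the seepage velocity is v_i = q/n_i, so the layer transit time is t_i = b_i·n_i / q:
  layer 1 (fractured sandstone): t_1 = 1.49 × 0.12 / 0.007764 = 23.03 d
  layer 2 (sandy clay): t_2 = 12.6 × 0.08 / 0.007764 = 129.8 d
  layer 3 (fine sand): t_3 = 4.82 × 0.24 / 0.007764 = 149.0 d
  layer 4 (coarse sand): t_4 = 3.70 × 0.32 / 0.007764 = 152.5 d
Total t = Σ t_i = 454.3 days = 1.244 years.

1.24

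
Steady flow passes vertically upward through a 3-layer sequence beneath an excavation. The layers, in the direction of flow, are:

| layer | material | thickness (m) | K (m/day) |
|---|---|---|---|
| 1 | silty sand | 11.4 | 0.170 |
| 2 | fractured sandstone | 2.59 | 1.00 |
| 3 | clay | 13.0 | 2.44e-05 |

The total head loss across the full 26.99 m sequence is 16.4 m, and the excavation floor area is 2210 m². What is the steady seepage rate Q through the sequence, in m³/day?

Flow is perpendicular to layering, so the layers act in series and the equivalent K is the thickness-weighted harmonic mean.
Total thickness L = 11.4 + 2.59 + 13.0 = 26.99 m.
Σ(b_i/K_i) = 11.4/0.170 + 2.59/1.00 + 13.0/2.44e-05 = 5.329e+05 d.
K_eq = L / Σ(b_i/K_i) = 26.99 / 5.329e+05 = 5.065e-05 m/day.
Q = K_eq · A · (Δh/L) = 5.065e-05 × 2210 × (16.4/26.99) = 0.06802 m³/day.

0.0680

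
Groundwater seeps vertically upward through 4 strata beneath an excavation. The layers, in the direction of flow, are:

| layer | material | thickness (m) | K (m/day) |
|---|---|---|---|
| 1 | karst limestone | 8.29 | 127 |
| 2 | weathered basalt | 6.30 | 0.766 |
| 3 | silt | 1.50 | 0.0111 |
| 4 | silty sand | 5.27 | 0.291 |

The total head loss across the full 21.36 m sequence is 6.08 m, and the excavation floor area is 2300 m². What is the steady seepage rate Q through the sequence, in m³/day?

86.6

Flow is perpendicular to layering, so the layers act in series and the equivalent K is the thickness-weighted harmonic mean.
Total thickness L = 8.29 + 6.30 + 1.50 + 5.27 = 21.36 m.
Σ(b_i/K_i) = 8.29/127 + 6.30/0.766 + 1.50/0.0111 + 5.27/0.291 = 161.5 d.
K_eq = L / Σ(b_i/K_i) = 21.36 / 161.5 = 0.1322 m/day.
Q = K_eq · A · (Δh/L) = 0.1322 × 2300 × (6.08/21.36) = 86.57 m³/day.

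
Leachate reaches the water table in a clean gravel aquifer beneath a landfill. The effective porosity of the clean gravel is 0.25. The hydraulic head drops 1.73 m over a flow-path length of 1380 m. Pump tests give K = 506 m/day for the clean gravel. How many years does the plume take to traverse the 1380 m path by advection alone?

Hydraulic gradient i = Δh / L = 1.73 / 1380 = 0.001254.
Darcy flux q = K · i = 506.0 × 0.001254 = 0.6343 m/day.
Seepage velocity v = q / n_e = 0.6343 / 0.25 = 2.537 m/day.
Travel time t = L / v = 1380 / 2.537 = 543.9 days = 1.489 years.

1.49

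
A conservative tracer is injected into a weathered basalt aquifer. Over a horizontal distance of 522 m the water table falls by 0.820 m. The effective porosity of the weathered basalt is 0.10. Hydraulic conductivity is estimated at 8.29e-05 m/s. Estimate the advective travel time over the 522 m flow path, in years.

12.7

Convert K: 8.29e-05 m/s × 86400 = 7.163 m/day.
Hydraulic gradient i = Δh / L = 0.820 / 522 = 0.001571.
Darcy flux q = K · i = 7.163 × 0.001571 = 0.01125 m/day.
Seepage velocity v = q / n_e = 0.01125 / 0.10 = 0.1125 m/day.
Travel time t = L / v = 522 / 0.1125 = 4639 days = 12.70 years.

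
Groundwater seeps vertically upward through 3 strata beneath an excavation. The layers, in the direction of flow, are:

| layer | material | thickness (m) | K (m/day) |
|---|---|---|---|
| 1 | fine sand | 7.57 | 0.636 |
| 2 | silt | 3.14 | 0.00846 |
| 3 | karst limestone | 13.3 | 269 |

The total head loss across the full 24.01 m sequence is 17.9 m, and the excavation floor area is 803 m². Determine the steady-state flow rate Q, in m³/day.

37.5

Flow is perpendicular to layering, so the layers act in series and the equivalent K is the thickness-weighted harmonic mean.
Total thickness L = 7.57 + 3.14 + 13.3 = 24.01 m.
Σ(b_i/K_i) = 7.57/0.636 + 3.14/0.00846 + 13.3/269 = 383.1 d.
K_eq = L / Σ(b_i/K_i) = 24.01 / 383.1 = 0.06267 m/day.
Q = K_eq · A · (Δh/L) = 0.06267 × 803 × (17.9/24.01) = 37.52 m³/day.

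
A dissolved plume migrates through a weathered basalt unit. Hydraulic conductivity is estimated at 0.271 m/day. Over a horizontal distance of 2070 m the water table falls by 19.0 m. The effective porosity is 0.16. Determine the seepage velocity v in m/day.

Hydraulic gradient i = Δh / L = 19.0 / 2070 = 0.009179.
Darcy flux q = K · i = 0.2710 × 0.009179 = 0.002487 m/day.
Seepage velocity v = q / n_e = 0.002487 / 0.16 = 0.01555 m/day.

0.0155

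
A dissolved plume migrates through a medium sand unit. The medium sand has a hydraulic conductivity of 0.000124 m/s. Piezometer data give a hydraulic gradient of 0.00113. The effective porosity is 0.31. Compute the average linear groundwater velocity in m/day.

Convert K: 0.000124 m/s × 86400 = 10.71 m/day.
Hydraulic gradient i = 0.00113.
Darcy flux q = K · i = 10.71 × 0.001130 = 0.01211 m/day.
Seepage velocity v = q / n_e = 0.01211 / 0.31 = 0.03905 m/day.

0.0391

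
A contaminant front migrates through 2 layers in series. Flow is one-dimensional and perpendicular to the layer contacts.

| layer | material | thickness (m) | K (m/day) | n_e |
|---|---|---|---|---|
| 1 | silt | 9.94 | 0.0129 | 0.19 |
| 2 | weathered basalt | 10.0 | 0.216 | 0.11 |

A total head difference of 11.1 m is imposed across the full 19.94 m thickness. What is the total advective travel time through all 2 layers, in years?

0.602

With flow normal to the layers, continuity requires the same specific discharge q through every layer.
Σ(b_i/K_i) = 9.94/0.0129 + 10.0/0.216 = 816.8 d.
q = Δh / Σ(b_i/K_i) = 11.1 / 816.8 = 0.01359 m/day.
In each layer the seepage velocity is v_i = q/n_i, so the layer transit time is t_i = b_i·n_i / q:
  layer 1 (silt): t_1 = 9.94 × 0.19 / 0.01359 = 139.0 d
  layer 2 (weathered basalt): t_2 = 10.0 × 0.11 / 0.01359 = 80.95 d
Total t = Σ t_i = 219.9 days = 0.6021 years.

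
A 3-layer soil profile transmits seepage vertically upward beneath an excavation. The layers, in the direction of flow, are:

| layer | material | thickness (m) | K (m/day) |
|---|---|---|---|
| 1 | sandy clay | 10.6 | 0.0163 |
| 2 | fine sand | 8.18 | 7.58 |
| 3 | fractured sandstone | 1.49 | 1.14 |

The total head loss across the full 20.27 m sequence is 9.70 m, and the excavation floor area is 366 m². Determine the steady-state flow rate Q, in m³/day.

5.44

Flow is perpendicular to layering, so the layers act in series and the equivalent K is the thickness-weighted harmonic mean.
Total thickness L = 10.6 + 8.18 + 1.49 = 20.27 m.
Σ(b_i/K_i) = 10.6/0.0163 + 8.18/7.58 + 1.49/1.14 = 652.7 d.
K_eq = L / Σ(b_i/K_i) = 20.27 / 652.7 = 0.03106 m/day.
Q = K_eq · A · (Δh/L) = 0.03106 × 366 × (9.70/20.27) = 5.439 m³/day.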